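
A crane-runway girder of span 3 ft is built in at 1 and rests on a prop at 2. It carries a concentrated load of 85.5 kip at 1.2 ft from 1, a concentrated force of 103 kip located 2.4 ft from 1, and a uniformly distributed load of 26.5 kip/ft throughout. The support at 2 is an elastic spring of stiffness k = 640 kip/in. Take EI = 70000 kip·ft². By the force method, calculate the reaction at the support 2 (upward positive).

Release the roller at 2. Primary structure: cantilever fixed at 1.
Downward deflection at the released point 2 due to the loads:
  point load 85.5 at a = 1.2: Pa²(3L − a)/(6EI) = 160.1/EI
  point load 103 at a = 2.4: Pa²(3L − a)/(6EI) = 652.6/EI
  UDL 26.5: wL⁴/(8EI) = 268.3/EI
  δ_0 = 1081/EI
Tip deflection under a unit load at 2: L³/(3EI) = 9/EI.
With EI = 70000 kip·ft²: δ_0 = 0.015443 ft and δ_{22} = 0.000129 ft/kip.
Compatibility — the spring shortens by R_2/k under the reaction it provides: δ_0 − R_2·δ_{22} = R_2/k. With 1/k = 1/(640×12) ft/kip = 0.00013 ft/kip, R_2 = δ_0 / (δ_{22} + 1/k) = 0.015443 / (0.000129 + 0.00013) = 59.67 kip.

R_2 = 59.67 kip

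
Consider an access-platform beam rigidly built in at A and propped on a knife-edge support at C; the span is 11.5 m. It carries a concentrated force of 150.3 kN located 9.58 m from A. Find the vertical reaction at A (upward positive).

R_A = 37.29 kN

Release the roller at C. Primary structure: cantilever fixed at A.
Primary-structure tip deflection at C by superposition:
  point load 150.3 at a = 9.58: Pa²(3L − a)/(6EI) = 57291/EI
Flexibility coefficient — unit upward force at C: δ_{CC} = L³/(3EI) = 507/EI.
Compatibility at C: δ_0 − R_C·δ_{CC} = 0, so R_C = 57291/507 = 113 kN.
Vertical equilibrium: R_A = ΣP − R_C = 150.3 − 113 = 37.29 kN.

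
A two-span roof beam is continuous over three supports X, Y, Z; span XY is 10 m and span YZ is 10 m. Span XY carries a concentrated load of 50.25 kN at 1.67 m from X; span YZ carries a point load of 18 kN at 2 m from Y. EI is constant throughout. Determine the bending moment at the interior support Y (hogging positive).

Insert a hinge at Y; M_Y is the redundant, and each span becomes simply supported.
Discontinuity in slope at Y on the released structure — sum the simple-span end rotations:
  span XY: point load 50.25 at a = 1.67: Pab(L + a)/(6LEI) = 136/EI
  span YZ: point load 18 at a = 2: Pab(L + b)/(6LEI) = 86.4/EI
  relative rotation θ_0 = (136 + 86.4)/EI = 222.4/EI
A unit hogging moment at Y produces rotation L₁/(3EI) + L₂/(3EI) = 6.667/EI.
Compatibility: M_Y·(L₁+L₂)/(3EI) = θ_0, giving M_Y = 33.35 kN·m (hogging).

M_Y = 33.35 kN·m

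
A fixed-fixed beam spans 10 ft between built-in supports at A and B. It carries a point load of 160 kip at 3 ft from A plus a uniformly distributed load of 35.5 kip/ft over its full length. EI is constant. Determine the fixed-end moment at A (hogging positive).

Take the two fixed-end moments M_A, M_B as redundants; the released structure is the simple span AB.
Simple-span end rotations at A and B under the given loads:
  at A: point load 160 at a = 3: Pab(L + b)/(6LEI) = 952/EI
  at B: point load 160 at a = 3: Pab(L + a)/(6LEI) = 728/EI
  at A: UDL 35.5: wL³/(24EI) = 1479/EI
  at B: UDL 35.5: wL³/(24EI) = 1479/EI
  θ_A0 = 2431/EI,  θ_B0 = 2207/EI
Flexibility coefficients: a unit moment at one end gives L/(3EI) there and L/(6EI) at the far end, so f₁₁ = f₂₂ = 3.333/EI and f₁₂ = f₂₁ = 1.667/EI.
Compatibility — zero rotation at each built-in end:
  3.333 M_A + 1.667 M_B = 2431
  1.667 M_A + 3.333 M_B = 2207
Solving the pair gives M_A = 531 kip·ft and M_B = 396.6 kip·ft (hogging).

M_A = 531 kip·ft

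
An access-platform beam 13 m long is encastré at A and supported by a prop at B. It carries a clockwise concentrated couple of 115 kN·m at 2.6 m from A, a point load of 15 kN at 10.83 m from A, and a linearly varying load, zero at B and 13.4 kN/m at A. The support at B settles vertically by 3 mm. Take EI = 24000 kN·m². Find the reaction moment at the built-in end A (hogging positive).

Choose R_B as the redundant. The primary structure is the cantilever fixed at A.
Downward deflection at the released point B due to the loads:
  clockwise couple 115 at a = 2.6: M₀a(2L − a)/(2EI) = 3498/EI
  point load 15 at a = 10.83: Pa²(3L − a)/(6EI) = 8260/EI
  triangular load, peak 13.4 at the fixed end: w₀L⁴/(30EI) = 12757/EI
  δ_0 = 24516/EI
Tip deflection under a unit load at B: L³/(3EI) = 732.3/EI.
With EI = 24000 kN·m²: δ_0 = 1.0215 m and δ_{BB} = 0.030514 m/kN.
Compatibility — the beam at B must follow the support down by 0.003 m: δ_0 − R_B·δ_{BB} = 0.003, so R_B = (1.0215 − 0.003)/0.030514 = 33.38 kN.
Moment equilibrium about A: M_A = Σ(load moments about A) − R_B·L = 654.9 − 33.38×13 = 221 kN·m.

M_A = 221 kN·m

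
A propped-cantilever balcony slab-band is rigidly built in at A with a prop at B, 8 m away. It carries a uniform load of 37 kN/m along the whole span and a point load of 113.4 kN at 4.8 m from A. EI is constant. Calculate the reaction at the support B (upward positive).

Choose R_B as the redundant. The primary structure is the cantilever fixed at A.
Primary-structure tip deflection at B by superposition:
  UDL 37: wL⁴/(8EI) = 18944/EI
  point load 113.4 at a = 4.8: Pa²(3L − a)/(6EI) = 8361/EI
  δ_0 = 27305/EI
Flexibility coefficient — unit upward force at B: δ_{BB} = L³/(3EI) = 170.7/EI.
Compatibility at B: δ_0 − R_B·δ_{BB} = 0, so R_B = 27305/170.7 = 160 kN.

R_B = 160 kN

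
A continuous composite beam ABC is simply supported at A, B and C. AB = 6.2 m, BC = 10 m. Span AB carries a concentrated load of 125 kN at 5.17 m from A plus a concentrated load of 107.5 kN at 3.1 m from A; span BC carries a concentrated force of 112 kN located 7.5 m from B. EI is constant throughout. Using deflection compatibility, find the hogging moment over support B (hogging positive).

Insert a hinge at B; M_B is the redundant, and each span becomes simply supported.
Discontinuity in slope at B on the released structure — sum the simple-span end rotations:
  span AB: point load 125 at a = 5.17: Pab(L + a)/(6LEI) = 203.4/EI
  span AB: point load 107.5 at a = 3.1: Pab(L + a)/(6LEI) = 258.3/EI
  span BC: point load 112 at a = 7.5: Pab(L + b)/(6LEI) = 437.5/EI
  relative rotation θ_0 = (461.7 + 437.5)/EI = 899.2/EI
A unit hogging moment at B produces rotation L₁/(3EI) + L₂/(3EI) = 5.4/EI.
Slope continuity at B: θ_0 = M_B·5.4/EI, so M_B = 899.2/5.4 = 166.5 kN·m (hogging).

M_B = 166.5 kN·m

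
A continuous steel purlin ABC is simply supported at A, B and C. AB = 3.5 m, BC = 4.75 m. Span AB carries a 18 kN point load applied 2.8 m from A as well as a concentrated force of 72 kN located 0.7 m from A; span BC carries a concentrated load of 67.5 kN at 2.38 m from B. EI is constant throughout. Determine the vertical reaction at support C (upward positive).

Take M_B as the redundant. Released structure: two simple spans AB and BC with a hinge at B.
Rotations at B on the released spans (each span's end-slope, ×1/EI):
  span AB: point load 18 at a = 2.8: Pab(L + a)/(6LEI) = 10.58/EI
  span AB: point load 72 at a = 0.7: Pab(L + a)/(6LEI) = 28.22/EI
  span BC: point load 67.5 at a = 2.38: Pab(L + b)/(6LEI) = 95.12/EI
  relative rotation θ_0 = (38.81 + 95.12)/EI = 133.9/EI
A unit hogging moment at B produces rotation L₁/(3EI) + L₂/(3EI) = 2.75/EI.
Slope continuity at B: θ_0 = M_B·2.75/EI, so M_B = 133.9/2.75 = 48.7 kN·m (hogging).
Span BC, ΣM about C: R_B^{BC}·4.75 = 160 + 48.7, so R_B^{BC} = 43.93 kN and R_C = 67.5 − 43.93 = 23.57 kN.

R_C = 23.57 kN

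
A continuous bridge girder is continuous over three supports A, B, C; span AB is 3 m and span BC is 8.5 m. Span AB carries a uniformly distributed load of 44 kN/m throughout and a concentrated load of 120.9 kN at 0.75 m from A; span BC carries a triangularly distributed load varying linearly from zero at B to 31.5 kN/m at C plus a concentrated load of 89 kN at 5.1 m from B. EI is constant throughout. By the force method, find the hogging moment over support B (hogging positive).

M_B = 216.1 kN·m

Release continuity at B by inserting a hinge; the redundant is the internal moment M_B. The primary structure is two simply-supported spans AB and BC.
Discontinuity in slope at B on the released structure — sum the simple-span end rotations:
  span AB: UDL 44: wL³/(24EI) = 49.5/EI
  span AB: point load 120.9 at a = 0.75: Pab(L + a)/(6LEI) = 42.5/EI
  span BC: triangular load, peak 31.5: 7w₀L³/(360EI) = 376.2/EI
  span BC: point load 89 at a = 5.1: Pab(L + b)/(6LEI) = 360.1/EI
  relative rotation θ_0 = (92 + 736.2)/EI = 828.2/EI
A unit hogging moment at B produces rotation L₁/(3EI) + L₂/(3EI) = 3.833/EI.
Compatibility: M_B·(L₁+L₂)/(3EI) = θ_0, giving M_B = 216.1 kN·m (hogging).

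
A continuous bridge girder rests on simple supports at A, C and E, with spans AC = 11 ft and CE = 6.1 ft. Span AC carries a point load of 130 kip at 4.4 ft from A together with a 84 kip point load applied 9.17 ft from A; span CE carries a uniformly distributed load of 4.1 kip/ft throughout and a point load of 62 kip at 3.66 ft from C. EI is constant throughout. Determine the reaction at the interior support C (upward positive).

R_C = 225.5 kip

Take M_C as the redundant. Released structure: two simple spans AC and CE with a hinge at C.
End slopes at the hinge C, treating each span as simply supported:
  span AC: point load 130 at a = 4.4: Pab(L + a)/(6LEI) = 880.9/EI
  span AC: point load 84 at a = 9.17: Pab(L + a)/(6LEI) = 430.8/EI
  span CE: UDL 4.1: wL³/(24EI) = 38.78/EI
  span CE: point load 62 at a = 3.66: Pab(L + b)/(6LEI) = 129.2/EI
  relative rotation θ_0 = (1312 + 168)/EI = 1480/EI
A unit hogging moment at C produces rotation L₁/(3EI) + L₂/(3EI) = 5.7/EI.
Slope continuity at C: θ_0 = M_C·5.7/EI, so M_C = 1480/5.7 = 259.6 kip·ft (hogging).
Span AC, ΣM about A with M_C applied at C: R_C^{AC}·11 = 1342 + 259.6, so R_C^{AC} = 145.6 kip and R_A = 214 − 145.6 = 68.38 kip.
Span CE, ΣM about E: R_C^{CE}·6.1 = 227.6 + 259.6, so R_C^{CE} = 79.86 kip and R_E = 87.01 − 79.86 = 7.15 kip.
R_C = 145.6 + 79.86 = 225.5 kip.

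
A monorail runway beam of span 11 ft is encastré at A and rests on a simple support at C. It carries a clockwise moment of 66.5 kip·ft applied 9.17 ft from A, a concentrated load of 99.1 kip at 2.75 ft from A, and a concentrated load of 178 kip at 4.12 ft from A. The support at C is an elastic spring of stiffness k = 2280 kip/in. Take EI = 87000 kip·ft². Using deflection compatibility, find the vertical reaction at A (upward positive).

Choose R_C as the redundant. The primary structure is the cantilever fixed at A.
Downward deflection at the released point C due to the loads:
  clockwise couple 66.5 at a = 9.17: M₀a(2L − a)/(2EI) = 3912/EI
  point load 99.1 at a = 2.75: Pa²(3L − a)/(6EI) = 3778/EI
  point load 178 at a = 4.12: Pa²(3L − a)/(6EI) = 14543/EI
  δ_0 = 22234/EI
Tip deflection under a unit load at C: L³/(3EI) = 443.7/EI.
With EI = 87000 kip·ft²: δ_0 = 0.25556 ft and δ_{CC} = 0.0051 ft/kip.
Compatibility — the spring shortens by R_C/k under the reaction it provides: δ_0 − R_C·δ_{CC} = R_C/k. With 1/k = 1/(2280×12) ft/kip = 0.000037 ft/kip, R_C = δ_0 / (δ_{CC} + 1/k) = 0.25556 / (0.0051 + 0.000037) = 49.76 kip.
Vertical equilibrium: R_A = ΣP − R_C = 277.1 − 49.76 = 227.3 kip.

R_A = 227.3 kip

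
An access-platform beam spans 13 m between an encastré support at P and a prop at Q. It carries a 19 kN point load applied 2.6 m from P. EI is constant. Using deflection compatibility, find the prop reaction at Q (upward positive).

R_Q = 1.064 kN

Remove the prop at Q; the released (primary) structure is a cantilever built in at P.
Free-end deflection of the primary structure under the applied loading (downward +):
  point load 19 at a = 2.6: Pa²(3L − a)/(6EI) = 779.2/EI
Tip deflection under a unit load at Q: L³/(3EI) = 732.3/EI.
The prop prevents deflection at Q: R_Q = δ_0/δ_{QQ} = 779.2/732.3 = 1.064 kN.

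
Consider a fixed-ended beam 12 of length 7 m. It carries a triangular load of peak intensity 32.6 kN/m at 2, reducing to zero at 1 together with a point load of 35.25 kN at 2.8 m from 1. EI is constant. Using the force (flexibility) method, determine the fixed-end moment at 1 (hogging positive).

M_1 = 88.78 kN·m

Release both end moments; the primary structure is a simply-supported span 12 with redundants M_1 and M_2.
On the primary (simply-supported) span, the end slopes from the loading are:
  at 1: triangular load, peak 32.6: 7w₀L³/(360EI) = 217.4/EI
  at 2: triangular load, peak 32.6: w₀L³/(45EI) = 248.5/EI
  at 1: point load 35.25 at a = 2.8: Pab(L + b)/(6LEI) = 110.5/EI
  at 2: point load 35.25 at a = 2.8: Pab(L + a)/(6LEI) = 96.73/EI
  θ_10 = 328/EI,  θ_20 = 345.2/EI
Flexibility coefficients: a unit moment at one end gives L/(3EI) there and L/(6EI) at the far end, so f₁₁ = f₂₂ = 2.333/EI and f₁₂ = f₂₁ = 1.167/EI.
Compatibility — zero rotation at each built-in end:
  2.333 M_1 + 1.167 M_2 = 328
  1.167 M_1 + 2.333 M_2 = 345.2
Solving the pair gives M_1 = 88.78 kN·m and M_2 = 103.6 kN·m (hogging).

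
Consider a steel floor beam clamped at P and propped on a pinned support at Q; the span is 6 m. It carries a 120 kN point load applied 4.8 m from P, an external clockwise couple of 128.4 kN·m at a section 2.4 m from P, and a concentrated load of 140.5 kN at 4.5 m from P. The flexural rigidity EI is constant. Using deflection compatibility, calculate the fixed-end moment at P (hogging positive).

M_P = 173 kN·m

Choose R_Q as the redundant. The primary structure is the cantilever fixed at P.
Primary-structure tip deflection at Q by superposition:
  point load 120 at a = 4.8: Pa²(3L − a)/(6EI) = 6083/EI
  clockwise couple 128.4 at a = 2.4: M₀a(2L − a)/(2EI) = 1479/EI
  point load 140.5 at a = 4.5: Pa²(3L − a)/(6EI) = 6402/EI
  δ_0 = 13963/EI
Tip deflection under a unit load at Q: L³/(3EI) = 72/EI.
The prop prevents deflection at Q: R_Q = δ_0/δ_{QQ} = 13963/72 = 193.9 kN.
Moment equilibrium about P: M_P = Σ(load moments about P) − R_Q·L = 1337 − 193.9×6 = 173 kN·m.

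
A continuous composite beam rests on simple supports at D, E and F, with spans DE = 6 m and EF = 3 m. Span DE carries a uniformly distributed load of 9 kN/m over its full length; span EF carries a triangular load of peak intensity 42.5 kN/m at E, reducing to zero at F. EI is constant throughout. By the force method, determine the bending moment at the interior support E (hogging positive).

Insert a hinge at E; M_E is the redundant, and each span becomes simply supported.
Rotations at E on the released spans (each span's end-slope, ×1/EI):
  span DE: UDL 9: wL³/(24EI) = 81/EI
  span EF: triangular load, peak 42.5: w₀L³/(45EI) = 25.5/EI
  relative rotation θ_0 = (81 + 25.5)/EI = 106.5/EI
A unit hogging moment at E produces rotation L₁/(3EI) + L₂/(3EI) = 3/EI.
Compatibility: M_E·(L₁+L₂)/(3EI) = θ_0, giving M_E = 35.5 kN·m (hogging).

M_E = 35.5 kN·m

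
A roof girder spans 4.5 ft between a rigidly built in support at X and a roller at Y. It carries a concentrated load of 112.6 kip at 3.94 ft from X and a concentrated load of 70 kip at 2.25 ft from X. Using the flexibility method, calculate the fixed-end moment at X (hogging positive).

M_X = 90.1 kip·ft

Choose R_Y as the redundant. The primary structure is the cantilever fixed at X.
Primary-structure tip deflection at Y by superposition:
  point load 112.6 at a = 3.94: Pa²(3L − a)/(6EI) = 2785/EI
  point load 70 at a = 2.25: Pa²(3L − a)/(6EI) = 664.5/EI
  δ_0 = 3450/EI
Flexibility coefficient — unit upward force at Y: δ_{YY} = L³/(3EI) = 30.38/EI.
Compatibility at Y: δ_0 − R_Y·δ_{YY} = 0, so R_Y = 3450/30.38 = 113.6 kip.
Moment equilibrium about X: M_X = Σ(load moments about X) − R_Y·L = 601.1 − 113.6×4.5 = 90.1 kip·ft.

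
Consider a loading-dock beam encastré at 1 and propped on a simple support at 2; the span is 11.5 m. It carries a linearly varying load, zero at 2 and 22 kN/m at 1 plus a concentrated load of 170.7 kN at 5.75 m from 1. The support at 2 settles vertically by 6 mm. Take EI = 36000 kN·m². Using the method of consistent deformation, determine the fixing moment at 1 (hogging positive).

Choose R_2 as the redundant. The primary structure is the cantilever fixed at 1.
Deflection at 2 on the released cantilever, summing each load's contribution:
  triangular load, peak 22 at the fixed end: w₀L⁴/(30EI) = 12826/EI
  point load 170.7 at a = 5.75: Pa²(3L − a)/(6EI) = 27043/EI
  δ_0 = 39869/EI
Flexibility coefficient — unit upward force at 2: δ_{22} = L³/(3EI) = 507/EI.
With EI = 36000 kN·m²: δ_0 = 1.1075 m and δ_{22} = 0.014082 m/kN.
Compatibility — the beam at 2 must follow the support down by 0.006 m: δ_0 − R_2·δ_{22} = 0.006, so R_2 = (1.1075 − 0.006)/0.014082 = 78.22 kN.
Moment equilibrium about 1: M_1 = Σ(load moments about 1) − R_2·L = 1466 − 78.22×11.5 = 566.9 kN·m.

M_1 = 566.9 kN·m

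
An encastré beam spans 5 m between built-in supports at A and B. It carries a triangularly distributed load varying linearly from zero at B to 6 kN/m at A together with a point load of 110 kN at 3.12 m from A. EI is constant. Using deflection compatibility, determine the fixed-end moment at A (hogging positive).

Take the two fixed-end moments M_A, M_B as redundants; the released structure is the simple span AB.
On the primary (simply-supported) span, the end slopes from the loading are:
  at A: triangular load, peak 6: w₀L³/(45EI) = 16.67/EI
  at B: triangular load, peak 6: 7w₀L³/(360EI) = 14.58/EI
  at A: point load 110 at a = 3.12: Pab(L + b)/(6LEI) = 148/EI
  at B: point load 110 at a = 3.12: Pab(L + a)/(6LEI) = 174.6/EI
  θ_A0 = 164.6/EI,  θ_B0 = 189.2/EI
Flexibility coefficients: a unit moment at one end gives L/(3EI) there and L/(6EI) at the far end, so f₁₁ = f₂₂ = 1.667/EI and f₁₂ = f₂₁ = 0.8333/EI.
Compatibility — zero rotation at each built-in end:
  1.667 M_A + 0.8333 M_B = 164.6
  0.8333 M_A + 1.667 M_B = 189.2
Solving the pair gives M_A = 56.02 kN·m and M_B = 85.52 kN·m (hogging).

M_A = 56.02 kN·m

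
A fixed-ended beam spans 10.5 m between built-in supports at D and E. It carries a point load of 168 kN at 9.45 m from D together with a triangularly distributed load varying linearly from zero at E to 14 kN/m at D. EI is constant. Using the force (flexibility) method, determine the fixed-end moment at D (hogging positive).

Release both end moments; the primary structure is a simply-supported span DE with redundants M_D and M_E.
Simple-span end rotations at D and E under the given loads:
  at D: point load 168 at a = 9.45: Pab(L + b)/(6LEI) = 305.6/EI
  at E: point load 168 at a = 9.45: Pab(L + a)/(6LEI) = 527.9/EI
  at D: triangular load, peak 14: w₀L³/(45EI) = 360.1/EI
  at E: triangular load, peak 14: 7w₀L³/(360EI) = 315.1/EI
  θ_D0 = 665.8/EI,  θ_E0 = 843/EI
Flexibility coefficients: a unit moment at one end gives L/(3EI) there and L/(6EI) at the far end, so f₁₁ = f₂₂ = 3.5/EI and f₁₂ = f₂₁ = 1.75/EI.
Compatibility — zero rotation at each built-in end:
  3.5 M_D + 1.75 M_E = 665.8
  1.75 M_D + 3.5 M_E = 843
Solving the pair gives M_D = 93.05 kN·m and M_E = 194.3 kN·m (hogging).

M_D = 93.05 kN·m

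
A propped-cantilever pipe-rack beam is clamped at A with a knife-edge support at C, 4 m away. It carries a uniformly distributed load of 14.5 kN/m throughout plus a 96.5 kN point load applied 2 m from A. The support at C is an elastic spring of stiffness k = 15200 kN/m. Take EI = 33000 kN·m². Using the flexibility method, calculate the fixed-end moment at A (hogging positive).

Release the roller at C. Primary structure: cantilever fixed at A.
Downward deflection at the released point C due to the loads:
  UDL 14.5: wL⁴/(8EI) = 464/EI
  point load 96.5 at a = 2: Pa²(3L − a)/(6EI) = 643.3/EI
  δ_0 = 1107/EI
Tip deflection under a unit load at C: L³/(3EI) = 21.33/EI.
With EI = 33000 kN·m²: δ_0 = 0.033556 m and δ_{CC} = 0.000646 m/kN.
Compatibility — the spring shortens by R_C/k under the reaction it provides: δ_0 − R_C·δ_{CC} = R_C/k. With 1/k = 0.000066 m/kN, R_C = δ_0 / (δ_{CC} + 1/k) = 0.033556 / (0.000646 + 0.000066) = 47.11 kN.
Moment equilibrium about A: M_A = Σ(load moments about A) − R_C·L = 309 − 47.11×4 = 120.6 kN·m.

M_A = 120.6 kN·m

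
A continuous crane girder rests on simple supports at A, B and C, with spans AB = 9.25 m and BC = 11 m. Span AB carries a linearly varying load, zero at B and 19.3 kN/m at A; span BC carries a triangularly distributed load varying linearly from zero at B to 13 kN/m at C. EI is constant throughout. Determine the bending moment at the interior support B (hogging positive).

Insert a hinge at B; M_B is the redundant, and each span becomes simply supported.
Rotations at B on the released spans (each span's end-slope, ×1/EI):
  span AB: triangular load, peak 19.3: 7w₀L³/(360EI) = 297/EI
  span BC: triangular load, peak 13: 7w₀L³/(360EI) = 336.4/EI
  relative rotation θ_0 = (297 + 336.4)/EI = 633.5/EI
A unit hogging moment at B produces rotation L₁/(3EI) + L₂/(3EI) = 6.75/EI.
Slope continuity at B: θ_0 = M_B·6.75/EI, so M_B = 633.5/6.75 = 93.85 kN·m (hogging).

M_B = 93.85 kN·m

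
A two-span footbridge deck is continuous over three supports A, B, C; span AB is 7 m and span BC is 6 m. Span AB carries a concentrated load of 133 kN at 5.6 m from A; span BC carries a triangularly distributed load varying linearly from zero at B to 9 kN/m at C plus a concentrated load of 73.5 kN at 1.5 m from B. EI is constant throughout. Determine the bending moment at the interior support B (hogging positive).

Insert a hinge at B; M_B is the redundant, and each span becomes simply supported.
End slopes at the hinge B, treating each span as simply supported:
  span AB: point load 133 at a = 5.6: Pab(L + a)/(6LEI) = 312.8/EI
  span BC: triangular load, peak 9: 7w₀L³/(360EI) = 37.8/EI
  span BC: point load 73.5 at a = 1.5: Pab(L + b)/(6LEI) = 144.7/EI
  relative rotation θ_0 = (312.8 + 182.5)/EI = 495.3/EI
A unit hogging moment at B produces rotation L₁/(3EI) + L₂/(3EI) = 4.333/EI.
Compatibility: M_B·(L₁+L₂)/(3EI) = θ_0, giving M_B = 114.3 kN·m (hogging).

M_B = 114.3 kN·m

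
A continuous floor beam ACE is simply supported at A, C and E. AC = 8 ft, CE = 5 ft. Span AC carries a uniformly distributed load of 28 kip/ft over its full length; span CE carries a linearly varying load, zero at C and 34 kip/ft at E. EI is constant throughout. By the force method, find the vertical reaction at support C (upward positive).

Take M_C as the redundant. Released structure: two simple spans AC and CE with a hinge at C.
Discontinuity in slope at C on the released structure — sum the simple-span end rotations:
  span AC: UDL 28: wL³/(24EI) = 597.3/EI
  span CE: triangular load, peak 34: 7w₀L³/(360EI) = 82.64/EI
  relative rotation θ_0 = (597.3 + 82.64)/EI = 680/EI
A unit hogging moment at C produces rotation L₁/(3EI) + L₂/(3EI) = 4.333/EI.
Compatibility: M_C·(L₁+L₂)/(3EI) = θ_0, giving M_C = 156.9 kip·ft (hogging).
Span AC, ΣM about A with M_C applied at C: R_C^{AC}·8 = 896 + 156.9, so R_C^{AC} = 131.6 kip and R_A = 224 − 131.6 = 92.39 kip.
Span CE, ΣM about E: R_C^{CE}·5 = 141.7 + 156.9, so R_C^{CE} = 59.72 kip and R_E = 85 − 59.72 = 25.28 kip.
R_C = 131.6 + 59.72 = 191.3 kip.

R_C = 191.3 kip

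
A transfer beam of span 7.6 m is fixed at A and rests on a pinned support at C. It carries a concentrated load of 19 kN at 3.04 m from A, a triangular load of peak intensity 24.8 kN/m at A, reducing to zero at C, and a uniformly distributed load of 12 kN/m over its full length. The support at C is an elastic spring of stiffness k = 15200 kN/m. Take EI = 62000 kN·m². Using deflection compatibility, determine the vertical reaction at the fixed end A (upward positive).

Release the roller at C. Primary structure: cantilever fixed at A.
Deflection at C on the released cantilever, summing each load's contribution:
  point load 19 at a = 3.04: Pa²(3L − a)/(6EI) = 578.3/EI
  triangular load, peak 24.8 at the fixed end: w₀L⁴/(30EI) = 2758/EI
  UDL 12: wL⁴/(8EI) = 5004/EI
  δ_0 = 8341/EI
Flexibility coefficient — unit upward force at C: δ_{CC} = L³/(3EI) = 146.3/EI.
With EI = 62000 kN·m²: δ_0 = 0.13452 m and δ_{CC} = 0.00236 m/kN.
Compatibility — the spring shortens by R_C/k under the reaction it provides: δ_0 − R_C·δ_{CC} = R_C/k. With 1/k = 0.000066 m/kN, R_C = δ_0 / (δ_{CC} + 1/k) = 0.13452 / (0.00236 + 0.000066) = 55.45 kN.
Vertical equilibrium: R_A = ΣP − R_C = 204.4 − 55.45 = 149 kN.

R_A = 149 kN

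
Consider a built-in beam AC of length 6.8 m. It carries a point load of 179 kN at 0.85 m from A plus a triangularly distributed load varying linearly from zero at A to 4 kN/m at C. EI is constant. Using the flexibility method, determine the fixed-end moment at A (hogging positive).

Take the two fixed-end moments M_A, M_C as redundants; the released structure is the simple span AC.
On the primary (simply-supported) span, the end slopes from the loading are:
  at A: point load 179 at a = 0.85: Pab(L + b)/(6LEI) = 282.9/EI
  at C: point load 179 at a = 0.85: Pab(L + a)/(6LEI) = 169.7/EI
  at A: triangular load, peak 4: 7w₀L³/(360EI) = 24.46/EI
  at C: triangular load, peak 4: w₀L³/(45EI) = 27.95/EI
  θ_A0 = 307.4/EI,  θ_C0 = 197.7/EI
Flexibility coefficients: a unit moment at one end gives L/(3EI) there and L/(6EI) at the far end, so f₁₁ = f₂₂ = 2.267/EI and f₁₂ = f₂₁ = 1.133/EI.
Compatibility — zero rotation at each built-in end:
  2.267 M_A + 1.133 M_C = 307.4
  1.133 M_A + 2.267 M_C = 197.7
Solving the pair gives M_A = 122.7 kN·m and M_C = 25.89 kN·m (hogging).

M_A = 122.7 kN·m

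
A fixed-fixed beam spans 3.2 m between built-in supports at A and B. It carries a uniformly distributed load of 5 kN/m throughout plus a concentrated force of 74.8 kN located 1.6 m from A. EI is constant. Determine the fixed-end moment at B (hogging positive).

M_B = 34.19 kN·m

Take the two fixed-end moments M_A, M_B as redundants; the released structure is the simple span AB.
On the primary (simply-supported) span, the end slopes from the loading are:
  at A: UDL 5: wL³/(24EI) = 6.827/EI
  at B: UDL 5: wL³/(24EI) = 6.827/EI
  at A: point load 74.8 at a = 1.6: Pab(L + b)/(6LEI) = 47.87/EI
  at B: point load 74.8 at a = 1.6: Pab(L + a)/(6LEI) = 47.87/EI
  θ_A0 = 54.7/EI,  θ_B0 = 54.7/EI
Flexibility coefficients: a unit moment at one end gives L/(3EI) there and L/(6EI) at the far end, so f₁₁ = f₂₂ = 1.067/EI and f₁₂ = f₂₁ = 0.5333/EI.
Compatibility — zero rotation at each built-in end:
  1.067 M_A + 0.5333 M_B = 54.7
  0.5333 M_A + 1.067 M_B = 54.7
Solving the pair gives M_A = 34.19 kN·m and M_B = 34.19 kN·m (hogging).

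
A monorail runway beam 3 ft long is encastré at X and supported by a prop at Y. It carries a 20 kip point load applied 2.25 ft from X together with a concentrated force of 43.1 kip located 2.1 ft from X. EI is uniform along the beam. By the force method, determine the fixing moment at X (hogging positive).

M_X = 24.68 kip·ft

Take the reaction at Y as the redundant and release it; the primary structure is a cantilever fixed at X.
Deflection at Y on the released cantilever, summing each load's contribution:
  point load 20 at a = 2.25: Pa²(3L − a)/(6EI) = 113.9/EI
  point load 43.1 at a = 2.1: Pa²(3L − a)/(6EI) = 218.6/EI
  δ_0 = 332.5/EI
Tip deflection under a unit load at Y: L³/(3EI) = 9/EI.
Compatibility at Y: δ_0 − R_Y·δ_{YY} = 0, so R_Y = 332.5/9 = 36.94 kip.
Moment equilibrium about X: M_X = Σ(load moments about X) − R_Y·L = 135.5 − 36.94×3 = 24.68 kip·ft.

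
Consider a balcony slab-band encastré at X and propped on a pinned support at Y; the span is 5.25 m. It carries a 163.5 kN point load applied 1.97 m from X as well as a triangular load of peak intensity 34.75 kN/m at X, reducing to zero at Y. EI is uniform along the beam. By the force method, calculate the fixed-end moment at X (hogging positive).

Release the roller at Y. Primary structure: cantilever fixed at X.
Primary-structure tip deflection at Y by superposition:
  point load 163.5 at a = 1.97: Pa²(3L − a)/(6EI) = 1457/EI
  triangular load, peak 34.75 at the fixed end: w₀L⁴/(30EI) = 880/EI
  δ_0 = 2337/EI
Tip deflection under a unit load at Y: L³/(3EI) = 48.23/EI.
The prop prevents deflection at Y: R_Y = δ_0/δ_{YY} = 2337/48.23 = 48.46 kN.
Moment equilibrium about X: M_X = Σ(load moments about X) − R_Y·L = 481.7 − 48.46×5.25 = 227.3 kN·m.

M_X = 227.3 kN·m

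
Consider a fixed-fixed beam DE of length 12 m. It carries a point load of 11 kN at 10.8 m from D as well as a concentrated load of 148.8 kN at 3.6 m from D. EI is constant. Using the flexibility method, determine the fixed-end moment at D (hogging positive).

Take the two fixed-end moments M_D, M_E as redundants; the released structure is the simple span DE.
On the primary (simply-supported) span, the end slopes from the loading are:
  at D: point load 11 at a = 10.8: Pab(L + b)/(6LEI) = 26.14/EI
  at E: point load 11 at a = 10.8: Pab(L + a)/(6LEI) = 45.14/EI
  at D: point load 148.8 at a = 3.6: Pab(L + b)/(6LEI) = 1275/EI
  at E: point load 148.8 at a = 3.6: Pab(L + a)/(6LEI) = 974.9/EI
  θ_D0 = 1301/EI,  θ_E0 = 1020/EI
Flexibility coefficients: a unit moment at one end gives L/(3EI) there and L/(6EI) at the far end, so f₁₁ = f₂₂ = 4/EI and f₁₂ = f₂₁ = 2/EI.
Compatibility — zero rotation at each built-in end:
  4 M_D + 2 M_E = 1301
  2 M_D + 4 M_E = 1020
Solving the pair gives M_D = 263.7 kN·m and M_E = 123.2 kN·m (hogging).

M_D = 263.7 kN·m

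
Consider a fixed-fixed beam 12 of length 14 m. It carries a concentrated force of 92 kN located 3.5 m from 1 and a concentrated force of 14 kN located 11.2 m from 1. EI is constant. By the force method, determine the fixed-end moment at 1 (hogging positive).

M_1 = 187.4 kN·m

Take the two fixed-end moments M_1, M_2 as redundants; the released structure is the simple span 12.
On the primary (simply-supported) span, the end slopes from the loading are:
  at 1: point load 92 at a = 3.5: Pab(L + b)/(6LEI) = 986.1/EI
  at 2: point load 92 at a = 3.5: Pab(L + a)/(6LEI) = 704.4/EI
  at 1: point load 14 at a = 11.2: Pab(L + b)/(6LEI) = 87.81/EI
  at 2: point load 14 at a = 11.2: Pab(L + a)/(6LEI) = 131.7/EI
  θ_10 = 1074/EI,  θ_20 = 836.1/EI
Flexibility coefficients: a unit moment at one end gives L/(3EI) there and L/(6EI) at the far end, so f₁₁ = f₂₂ = 4.667/EI and f₁₂ = f₂₁ = 2.333/EI.
Compatibility — zero rotation at each built-in end:
  4.667 M_1 + 2.333 M_2 = 1074
  2.333 M_1 + 4.667 M_2 = 836.1
Solving the pair gives M_1 = 187.4 kN·m and M_2 = 85.46 kN·m (hogging).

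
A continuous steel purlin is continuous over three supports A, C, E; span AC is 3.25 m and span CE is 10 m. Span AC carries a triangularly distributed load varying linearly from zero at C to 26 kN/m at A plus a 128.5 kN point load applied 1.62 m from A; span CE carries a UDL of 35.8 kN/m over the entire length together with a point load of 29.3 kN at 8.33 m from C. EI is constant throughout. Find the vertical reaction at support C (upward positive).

R_C = 416.5 kN

Take M_C as the redundant. Released structure: two simple spans AC and CE with a hinge at C.
End slopes at the hinge C, treating each span as simply supported:
  span AC: triangular load, peak 26: 7w₀L³/(360EI) = 17.35/EI
  span AC: point load 128.5 at a = 1.62: Pab(L + a)/(6LEI) = 84.74/EI
  span CE: UDL 35.8: wL³/(24EI) = 1492/EI
  span CE: point load 29.3 at a = 8.33: Pab(L + b)/(6LEI) = 79.28/EI
  relative rotation θ_0 = (102.1 + 1571)/EI = 1673/EI
A unit hogging moment at C produces rotation L₁/(3EI) + L₂/(3EI) = 4.417/EI.
Compatibility: M_C·(L₁+L₂)/(3EI) = θ_0, giving M_C = 378.8 kN·m (hogging).
Span AC, ΣM about A with M_C applied at C: R_C^{AC}·3.25 = 253.9 + 378.8, so R_C^{AC} = 194.7 kN and R_A = 170.8 − 194.7 = -23.94 kN.
Span CE, ΣM about E: R_C^{CE}·10 = 1839 + 378.8, so R_C^{CE} = 221.8 kN and R_E = 387.3 − 221.8 = 165.5 kN.
R_C = 194.7 + 221.8 = 416.5 kN.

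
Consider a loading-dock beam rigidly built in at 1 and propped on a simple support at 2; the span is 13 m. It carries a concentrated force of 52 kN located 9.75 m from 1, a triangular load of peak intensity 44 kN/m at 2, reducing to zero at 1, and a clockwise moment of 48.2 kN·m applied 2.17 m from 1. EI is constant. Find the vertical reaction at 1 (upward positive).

R_1 = 146.1 kN

Choose R_2 as the redundant. The primary structure is the cantilever fixed at 1.
Free-end deflection of the primary structure under the applied loading (downward +):
  point load 52 at a = 9.75: Pa²(3L − a)/(6EI) = 24098/EI
  triangular load, peak 44 at the free end: 11w₀L⁴/(120EI) = 115196/EI
  clockwise couple 48.2 at a = 2.17: M₀a(2L − a)/(2EI) = 1246/EI
  δ_0 = 140541/EI
Flexibility coefficient — unit upward force at 2: δ_{22} = L³/(3EI) = 732.3/EI.
Compatibility at 2: δ_0 − R_2·δ_{22} = 0, so R_2 = 140541/732.3 = 191.9 kN.
Vertical equilibrium: R_1 = ΣP − R_2 = 338 − 191.9 = 146.1 kN.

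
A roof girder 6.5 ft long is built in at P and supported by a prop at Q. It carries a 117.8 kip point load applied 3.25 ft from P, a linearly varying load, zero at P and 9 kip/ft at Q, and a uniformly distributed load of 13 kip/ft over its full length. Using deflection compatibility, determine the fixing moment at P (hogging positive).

Take the reaction at Q as the redundant and release it; the primary structure is a cantilever fixed at P.
Primary-structure tip deflection at Q by superposition:
  point load 117.8 at a = 3.25: Pa²(3L − a)/(6EI) = 3370/EI
  triangular load, peak 9 at the free end: 11w₀L⁴/(120EI) = 1473/EI
  UDL 13: wL⁴/(8EI) = 2901/EI
  δ_0 = 7743/EI
Tip deflection under a unit load at Q: L³/(3EI) = 91.54/EI.
The prop prevents deflection at Q: R_Q = δ_0/δ_{QQ} = 7743/91.54 = 84.59 kip.
Moment equilibrium about P: M_P = Σ(load moments about P) − R_Q·L = 784.2 − 84.59×6.5 = 234.4 kip·ft.

M_P = 234.4 kip·ft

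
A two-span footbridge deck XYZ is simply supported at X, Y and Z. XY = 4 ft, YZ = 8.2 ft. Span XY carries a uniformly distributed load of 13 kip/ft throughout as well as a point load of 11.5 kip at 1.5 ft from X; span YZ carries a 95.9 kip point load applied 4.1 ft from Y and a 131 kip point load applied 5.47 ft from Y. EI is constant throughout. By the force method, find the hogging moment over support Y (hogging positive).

M_Y = 216.9 kip·ft

Insert a hinge at Y; M_Y is the redundant, and each span becomes simply supported.
Discontinuity in slope at Y on the released structure — sum the simple-span end rotations:
  span XY: UDL 13: wL³/(24EI) = 34.67/EI
  span XY: point load 11.5 at a = 1.5: Pab(L + a)/(6LEI) = 9.883/EI
  span YZ: point load 95.9 at a = 4.1: Pab(L + b)/(6LEI) = 403/EI
  span YZ: point load 131 at a = 5.47: Pab(L + b)/(6LEI) = 434.6/EI
  relative rotation θ_0 = (44.55 + 837.6)/EI = 882.2/EI
A unit hogging moment at Y produces rotation L₁/(3EI) + L₂/(3EI) = 4.067/EI.
Slope continuity at Y: θ_0 = M_Y·4.067/EI, so M_Y = 882.2/4.067 = 216.9 kip·ft (hogging).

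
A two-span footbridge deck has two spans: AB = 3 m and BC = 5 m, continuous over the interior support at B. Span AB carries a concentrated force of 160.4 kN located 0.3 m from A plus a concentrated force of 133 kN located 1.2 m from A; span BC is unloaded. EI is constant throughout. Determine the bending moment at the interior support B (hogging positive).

M_B = 34.07 kN·m

Release continuity at B by inserting a hinge; the redundant is the internal moment M_B. The primary structure is two simply-supported spans AB and BC.
End slopes at the hinge B, treating each span as simply supported:
  span AB: point load 160.4 at a = 0.3: Pab(L + a)/(6LEI) = 23.82/EI
  span AB: point load 133 at a = 1.2: Pab(L + a)/(6LEI) = 67.03/EI
  relative rotation θ_0 = (90.85 + 0)/EI = 90.85/EI
A unit hogging moment at B produces rotation L₁/(3EI) + L₂/(3EI) = 2.667/EI.
Compatibility: M_B·(L₁+L₂)/(3EI) = θ_0, giving M_B = 34.07 kN·m (hogging).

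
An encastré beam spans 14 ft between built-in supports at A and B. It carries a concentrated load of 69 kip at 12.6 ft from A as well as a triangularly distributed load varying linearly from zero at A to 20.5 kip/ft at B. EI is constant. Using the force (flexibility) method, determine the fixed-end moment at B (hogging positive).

Release both end moments; the primary structure is a simply-supported span AB with redundants M_A and M_B.
Simple-span end rotations at A and B under the given loads:
  at A: point load 69 at a = 12.6: Pab(L + b)/(6LEI) = 223.1/EI
  at B: point load 69 at a = 12.6: Pab(L + a)/(6LEI) = 385.4/EI
  at A: triangular load, peak 20.5: 7w₀L³/(360EI) = 1094/EI
  at B: triangular load, peak 20.5: w₀L³/(45EI) = 1250/EI
  θ_A0 = 1317/EI,  θ_B0 = 1635/EI
Flexibility coefficients: a unit moment at one end gives L/(3EI) there and L/(6EI) at the far end, so f₁₁ = f₂₂ = 4.667/EI and f₁₂ = f₂₁ = 2.333/EI.
Compatibility — zero rotation at each built-in end:
  4.667 M_A + 2.333 M_B = 1317
  2.333 M_A + 4.667 M_B = 1635
Solving the pair gives M_A = 142.6 kip·ft and M_B = 279.1 kip·ft (hogging).

M_B = 279.1 kip·ft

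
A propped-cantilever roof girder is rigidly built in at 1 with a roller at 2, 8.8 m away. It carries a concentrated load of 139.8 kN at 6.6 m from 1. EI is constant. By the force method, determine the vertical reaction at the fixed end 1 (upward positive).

Choose R_2 as the redundant. The primary structure is the cantilever fixed at 1.
Deflection at 2 on the released cantilever, summing each load's contribution:
  point load 139.8 at a = 6.6: Pa²(3L − a)/(6EI) = 20096/EI
Flexibility coefficient — unit upward force at 2: δ_{22} = L³/(3EI) = 227.2/EI.
Compatibility at 2: δ_0 − R_2·δ_{22} = 0, so R_2 = 20096/227.2 = 88.47 kN.
Vertical equilibrium: R_1 = ΣP − R_2 = 139.8 − 88.47 = 51.33 kN.

R_1 = 51.33 kN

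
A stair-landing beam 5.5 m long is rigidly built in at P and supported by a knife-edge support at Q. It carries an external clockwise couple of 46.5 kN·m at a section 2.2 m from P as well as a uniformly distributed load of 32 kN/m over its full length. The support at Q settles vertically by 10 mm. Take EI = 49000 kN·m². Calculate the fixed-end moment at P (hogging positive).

M_P = 171.5 kN·m

Take the reaction at Q as the redundant and release it; the primary structure is a cantilever fixed at P.
Deflection at Q on the released cantilever, summing each load's contribution:
  clockwise couple 46.5 at a = 2.2: M₀a(2L − a)/(2EI) = 450.1/EI
  UDL 32: wL⁴/(8EI) = 3660/EI
  δ_0 = 4110/EI
Tip deflection under a unit load at Q: L³/(3EI) = 55.46/EI.
With EI = 49000 kN·m²: δ_0 = 0.083885 m and δ_{QQ} = 0.001132 m/kN.
Compatibility — the beam at Q must follow the support down by 0.01 m: δ_0 − R_Q·δ_{QQ} = 0.01, so R_Q = (0.083885 − 0.01)/0.001132 = 65.28 kN.
Moment equilibrium about P: M_P = Σ(load moments about P) − R_Q·L = 530.5 − 65.28×5.5 = 171.5 kN·m.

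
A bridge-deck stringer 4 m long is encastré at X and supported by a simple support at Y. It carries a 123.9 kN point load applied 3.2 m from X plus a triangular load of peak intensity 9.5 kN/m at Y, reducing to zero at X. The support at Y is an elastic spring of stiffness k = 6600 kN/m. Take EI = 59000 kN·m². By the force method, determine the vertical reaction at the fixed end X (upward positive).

R_X = 74.07 kN

Choose R_Y as the redundant. The primary structure is the cantilever fixed at X.
Primary-structure tip deflection at Y by superposition:
  point load 123.9 at a = 3.2: Pa²(3L − a)/(6EI) = 1861/EI
  triangular load, peak 9.5 at the free end: 11w₀L⁴/(120EI) = 222.9/EI
  δ_0 = 2084/EI
Flexibility coefficient — unit upward force at Y: δ_{YY} = L³/(3EI) = 21.33/EI.
With EI = 59000 kN·m²: δ_0 = 0.035318 m and δ_{YY} = 0.000362 m/kN.
Compatibility — the spring shortens by R_Y/k under the reaction it provides: δ_0 − R_Y·δ_{YY} = R_Y/k. With 1/k = 0.000152 m/kN, R_Y = δ_0 / (δ_{YY} + 1/k) = 0.035318 / (0.000362 + 0.000152) = 68.83 kN.
Vertical equilibrium: R_X = ΣP − R_Y = 142.9 − 68.83 = 74.07 kN.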